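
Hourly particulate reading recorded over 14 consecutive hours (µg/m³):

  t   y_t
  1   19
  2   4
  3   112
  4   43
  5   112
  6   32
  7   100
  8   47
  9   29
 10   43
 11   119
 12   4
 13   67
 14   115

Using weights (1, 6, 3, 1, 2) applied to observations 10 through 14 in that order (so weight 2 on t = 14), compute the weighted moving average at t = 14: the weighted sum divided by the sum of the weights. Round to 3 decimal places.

Weighted sum: 1·43 + 6·119 + 3·4 + 1·67 + 2·115 = 43 + 714 + 12 + 67 + 230 = 1066
Weight total: 1 + 6 + 3 + 1 + 2 = 13
WMA = 1066 / 13 = 82.000

82.000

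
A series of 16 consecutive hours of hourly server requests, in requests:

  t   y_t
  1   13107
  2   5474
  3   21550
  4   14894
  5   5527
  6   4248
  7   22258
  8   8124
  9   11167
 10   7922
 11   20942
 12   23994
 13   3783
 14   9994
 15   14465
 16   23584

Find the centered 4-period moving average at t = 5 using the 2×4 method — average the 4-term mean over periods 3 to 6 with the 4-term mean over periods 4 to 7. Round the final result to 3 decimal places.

Sum over 3–6: 21550 + 14894 + 5527 + 4248 = 46219
Sum over 4–7: 14894 + 5527 + 4248 + 22258 = 46927
CMA at t=5 = (46219 + 46927) / (2·4) = 93146 / 8 = 11643.250

11643.250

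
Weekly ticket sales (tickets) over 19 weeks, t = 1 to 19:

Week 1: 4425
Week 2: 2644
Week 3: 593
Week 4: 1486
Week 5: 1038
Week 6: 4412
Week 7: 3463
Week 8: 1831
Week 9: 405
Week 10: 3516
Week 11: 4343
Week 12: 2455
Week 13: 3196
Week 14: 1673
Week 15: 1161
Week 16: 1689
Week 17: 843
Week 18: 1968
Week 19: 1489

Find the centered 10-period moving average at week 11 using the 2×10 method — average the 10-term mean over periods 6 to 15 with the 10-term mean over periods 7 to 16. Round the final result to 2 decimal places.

2509.35

Sum over 6–15: 4412 + 3463 + 1831 + 405 + 3516 + 4343 + 2455 + 3196 + 1673 + 1161 = 26455
Sum over 7–16: 3463 + 1831 + 405 + 3516 + 4343 + 2455 + 3196 + 1673 + 1161 + 1689 = 23732
CMA at t=11 = (26455 + 23732) / (2·10) = 50187 / 20 = 2509.35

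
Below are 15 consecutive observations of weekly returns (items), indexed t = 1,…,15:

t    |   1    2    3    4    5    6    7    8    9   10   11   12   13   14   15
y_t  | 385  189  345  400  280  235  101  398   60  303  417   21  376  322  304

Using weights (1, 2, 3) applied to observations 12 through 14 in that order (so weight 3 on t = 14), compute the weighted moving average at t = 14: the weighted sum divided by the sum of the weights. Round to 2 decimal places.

Weighted sum: 1·21 + 2·376 + 3·322 = 21 + 752 + 966 = 1739
Weight total: 1 + 2 + 3 = 6
WMA = 1739 / 6 = 289.83

289.83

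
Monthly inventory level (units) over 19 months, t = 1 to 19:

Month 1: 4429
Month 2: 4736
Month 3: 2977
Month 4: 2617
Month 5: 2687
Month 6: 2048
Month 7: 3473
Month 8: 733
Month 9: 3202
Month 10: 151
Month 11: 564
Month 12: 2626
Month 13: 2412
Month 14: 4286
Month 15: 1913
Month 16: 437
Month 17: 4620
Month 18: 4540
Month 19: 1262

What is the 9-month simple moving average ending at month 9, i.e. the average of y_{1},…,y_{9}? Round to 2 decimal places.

2989.11

Sum of periods 1–9: 4429 + 4736 + 2977 + 2617 + 2687 + 2048 + 3473 + 733 + 3202 = 26902
Divide by 9: 26902 / 9 = 2989.11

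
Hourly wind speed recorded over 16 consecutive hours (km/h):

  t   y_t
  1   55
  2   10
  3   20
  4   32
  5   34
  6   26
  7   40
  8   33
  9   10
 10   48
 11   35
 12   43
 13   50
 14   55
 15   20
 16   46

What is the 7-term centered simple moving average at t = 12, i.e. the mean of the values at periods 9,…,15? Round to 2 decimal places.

Sum of periods 9–15: 10 + 48 + 35 + 43 + 50 + 55 + 20 = 261
Divide by 7: 261 / 7 = 37.29

37.29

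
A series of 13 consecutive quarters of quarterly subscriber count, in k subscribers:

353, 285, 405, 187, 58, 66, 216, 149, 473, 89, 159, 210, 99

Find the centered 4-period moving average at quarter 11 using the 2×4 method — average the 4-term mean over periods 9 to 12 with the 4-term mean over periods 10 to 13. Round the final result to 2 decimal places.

186.00

Sum over 9–12: 473 + 89 + 159 + 210 = 931
Sum over 10–13: 89 + 159 + 210 + 99 = 557
CMA at t=11 = (931 + 557) / (2·4) = 1488 / 8 = 186.00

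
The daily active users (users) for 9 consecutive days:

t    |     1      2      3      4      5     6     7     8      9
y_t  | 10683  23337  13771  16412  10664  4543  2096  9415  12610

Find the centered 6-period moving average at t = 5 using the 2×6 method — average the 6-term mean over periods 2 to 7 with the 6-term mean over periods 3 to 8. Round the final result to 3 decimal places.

Sum over 2–7: 23337 + 13771 + 16412 + 10664 + 4543 + 2096 = 70823
Sum over 3–8: 13771 + 16412 + 10664 + 4543 + 2096 + 9415 = 56901
CMA at t=5 = (70823 + 56901) / (2·6) = 127724 / 12 = 10643.667

10643.667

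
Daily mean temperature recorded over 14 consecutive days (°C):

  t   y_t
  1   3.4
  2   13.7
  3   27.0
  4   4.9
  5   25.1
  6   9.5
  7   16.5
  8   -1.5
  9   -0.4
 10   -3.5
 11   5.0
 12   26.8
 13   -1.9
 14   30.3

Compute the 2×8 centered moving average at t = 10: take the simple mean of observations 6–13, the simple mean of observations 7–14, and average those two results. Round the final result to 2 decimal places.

Sum over 6–13: 9.5 + 16.5 + (-1.5) + (-0.4) + (-3.5) + 5.0 + 26.8 + (-1.9) = 50.5
Sum over 7–14: 16.5 + (-1.5) + (-0.4) + (-3.5) + 5.0 + 26.8 + (-1.9) + 30.3 = 71.3
CMA at t=10 = (50.5 + 71.3) / (2·8) = 121.8 / 16 = 7.61

7.61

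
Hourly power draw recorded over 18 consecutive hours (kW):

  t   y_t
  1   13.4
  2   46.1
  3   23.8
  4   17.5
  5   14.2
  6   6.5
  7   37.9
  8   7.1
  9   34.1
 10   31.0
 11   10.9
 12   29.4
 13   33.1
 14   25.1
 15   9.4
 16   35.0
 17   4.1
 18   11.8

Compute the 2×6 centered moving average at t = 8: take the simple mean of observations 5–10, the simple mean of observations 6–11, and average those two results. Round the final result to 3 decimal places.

21.525

Sum over 5–10: 14.2 + 6.5 + 37.9 + 7.1 + 34.1 + 31.0 = 130.8
Sum over 6–11: 6.5 + 37.9 + 7.1 + 34.1 + 31.0 + 10.9 = 127.5
CMA at t=8 = (130.8 + 127.5) / (2·6) = 258.3 / 12 = 21.525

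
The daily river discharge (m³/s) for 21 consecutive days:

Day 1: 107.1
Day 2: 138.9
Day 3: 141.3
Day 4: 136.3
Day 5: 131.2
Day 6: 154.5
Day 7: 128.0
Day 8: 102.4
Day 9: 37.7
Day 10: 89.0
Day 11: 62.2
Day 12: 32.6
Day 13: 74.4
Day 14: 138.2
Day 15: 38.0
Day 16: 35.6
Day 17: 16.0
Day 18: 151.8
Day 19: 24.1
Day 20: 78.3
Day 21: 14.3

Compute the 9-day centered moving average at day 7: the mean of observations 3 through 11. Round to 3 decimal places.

Sum of periods 3–11: 141.3 + 136.3 + 131.2 + 154.5 + 128.0 + 102.4 + 37.7 + 89.0 + 62.2 = 982.6
Divide by 9: 982.6 / 9 = 109.178

109.178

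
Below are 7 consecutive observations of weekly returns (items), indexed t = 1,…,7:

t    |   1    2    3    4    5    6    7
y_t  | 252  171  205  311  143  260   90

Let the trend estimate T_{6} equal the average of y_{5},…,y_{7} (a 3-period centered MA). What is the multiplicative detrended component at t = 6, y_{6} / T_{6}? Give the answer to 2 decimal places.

Trend T_6 = (143 + 260 + 90) / 3 = 493/3 = 164.3333
Ratio to trend: 260 / 164.3333 = 1.58

1.58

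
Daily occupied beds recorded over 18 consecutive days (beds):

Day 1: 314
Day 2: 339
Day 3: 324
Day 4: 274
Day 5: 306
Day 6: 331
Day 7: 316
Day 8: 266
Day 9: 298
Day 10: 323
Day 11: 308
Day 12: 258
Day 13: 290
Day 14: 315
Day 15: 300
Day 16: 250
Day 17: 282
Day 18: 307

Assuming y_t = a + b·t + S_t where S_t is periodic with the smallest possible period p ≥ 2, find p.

4

First differences y_{t+1} − y_t: 25, -15, -50, 32, 25, -15, -50, 32, 25, -15, …
The difference pattern repeats every 4 terms and not for any smaller step, so p = 4.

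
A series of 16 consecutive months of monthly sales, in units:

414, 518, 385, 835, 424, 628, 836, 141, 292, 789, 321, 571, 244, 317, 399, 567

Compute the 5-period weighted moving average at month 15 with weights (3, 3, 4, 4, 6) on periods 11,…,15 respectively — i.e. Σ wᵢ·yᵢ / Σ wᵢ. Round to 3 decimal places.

Weighted sum: 3·321 + 3·571 + 4·244 + 4·317 + 6·399 = 963 + 1713 + 976 + 1268 + 2394 = 7314
Weight total: 3 + 3 + 4 + 4 + 6 = 20
WMA = 7314 / 20 = 365.700

365.700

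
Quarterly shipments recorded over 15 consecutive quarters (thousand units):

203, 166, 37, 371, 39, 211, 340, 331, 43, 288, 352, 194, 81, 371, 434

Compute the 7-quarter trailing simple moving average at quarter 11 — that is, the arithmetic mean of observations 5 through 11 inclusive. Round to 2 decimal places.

Sum of periods 5–11: 39 + 211 + 340 + 331 + 43 + 288 + 352 = 1604
Divide by 7: 1604 / 7 = 229.14

229.14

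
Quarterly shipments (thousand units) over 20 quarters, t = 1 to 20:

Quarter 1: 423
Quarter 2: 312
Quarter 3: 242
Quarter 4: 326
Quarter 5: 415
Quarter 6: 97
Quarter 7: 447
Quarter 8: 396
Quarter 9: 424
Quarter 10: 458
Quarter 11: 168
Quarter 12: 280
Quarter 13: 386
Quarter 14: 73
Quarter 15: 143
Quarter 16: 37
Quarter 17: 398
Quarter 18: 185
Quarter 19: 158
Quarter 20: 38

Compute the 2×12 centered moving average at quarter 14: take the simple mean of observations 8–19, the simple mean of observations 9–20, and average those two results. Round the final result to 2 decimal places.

Sum over 8–19: 396 + 424 + 458 + 168 + 280 + 386 + 73 + 143 + 37 + 398 + 185 + 158 = 3106
Sum over 9–20: 424 + 458 + 168 + 280 + 386 + 73 + 143 + 37 + 398 + 185 + 158 + 38 = 2748
CMA at t=14 = (3106 + 2748) / (2·12) = 5854 / 24 = 243.92

243.92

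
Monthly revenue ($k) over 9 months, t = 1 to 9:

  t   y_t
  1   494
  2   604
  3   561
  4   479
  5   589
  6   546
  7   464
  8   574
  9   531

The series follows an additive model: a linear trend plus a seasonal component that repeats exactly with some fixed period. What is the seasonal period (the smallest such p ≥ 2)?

3

First differences y_{t+1} − y_t: 110, -43, -82, 110, -43, -82, 110, -43, …
The difference pattern repeats every 3 terms and not for any smaller step, so p = 3.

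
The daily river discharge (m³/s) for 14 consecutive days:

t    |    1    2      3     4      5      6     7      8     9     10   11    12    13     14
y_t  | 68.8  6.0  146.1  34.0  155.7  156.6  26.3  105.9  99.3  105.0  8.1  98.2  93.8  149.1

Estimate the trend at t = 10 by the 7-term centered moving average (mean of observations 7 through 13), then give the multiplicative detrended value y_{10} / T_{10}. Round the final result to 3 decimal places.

1.370

Trend T_10 = (26.3 + 105.9 + 99.3 + 105.0 + 8.1 + 98.2 + 93.8) / 7 = 536.6/7 = 76.65714
Ratio to trend: 105.0 / 76.65714 = 1.370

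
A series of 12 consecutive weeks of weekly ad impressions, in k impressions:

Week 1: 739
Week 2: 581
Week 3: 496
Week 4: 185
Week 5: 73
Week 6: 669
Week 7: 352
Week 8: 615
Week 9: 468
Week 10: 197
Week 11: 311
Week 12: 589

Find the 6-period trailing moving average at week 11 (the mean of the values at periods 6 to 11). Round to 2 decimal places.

Sum of periods 6–11: 669 + 352 + 615 + 468 + 197 + 311 = 2612
Divide by 6: 2612 / 6 = 435.33

435.33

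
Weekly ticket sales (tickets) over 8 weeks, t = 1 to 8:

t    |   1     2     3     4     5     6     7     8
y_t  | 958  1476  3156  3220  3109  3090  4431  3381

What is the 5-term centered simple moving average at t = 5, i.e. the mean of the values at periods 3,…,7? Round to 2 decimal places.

3401.20

Sum of periods 3–7: 3156 + 3220 + 3109 + 3090 + 4431 = 17006
Divide by 5: 17006 / 5 = 3401.20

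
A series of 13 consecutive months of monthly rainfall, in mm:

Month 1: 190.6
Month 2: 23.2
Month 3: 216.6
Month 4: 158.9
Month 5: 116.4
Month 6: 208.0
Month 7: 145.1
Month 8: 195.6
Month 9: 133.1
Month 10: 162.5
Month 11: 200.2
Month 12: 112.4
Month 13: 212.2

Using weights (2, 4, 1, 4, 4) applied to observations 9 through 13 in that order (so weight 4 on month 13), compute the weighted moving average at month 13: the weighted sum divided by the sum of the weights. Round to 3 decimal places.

Weighted sum: 2·133.1 + 4·162.5 + 1·200.2 + 4·112.4 + 4·212.2 = 266.2 + 650.0 + 200.2 + 449.6 + 848.8 = 2414.8
Weight total: 2 + 4 + 1 + 4 + 4 = 15
WMA = 2414.8 / 15 = 160.987

160.987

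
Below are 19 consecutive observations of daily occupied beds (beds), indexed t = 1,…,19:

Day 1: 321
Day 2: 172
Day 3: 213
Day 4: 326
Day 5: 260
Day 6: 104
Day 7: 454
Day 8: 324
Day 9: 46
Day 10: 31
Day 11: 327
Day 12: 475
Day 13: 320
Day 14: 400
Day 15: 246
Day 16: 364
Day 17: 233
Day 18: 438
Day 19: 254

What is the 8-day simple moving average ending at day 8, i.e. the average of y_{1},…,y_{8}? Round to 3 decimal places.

Sum of periods 1–8: 321 + 172 + 213 + 326 + 260 + 104 + 454 + 324 = 2174
Divide by 8: 2174 / 8 = 271.750

271.750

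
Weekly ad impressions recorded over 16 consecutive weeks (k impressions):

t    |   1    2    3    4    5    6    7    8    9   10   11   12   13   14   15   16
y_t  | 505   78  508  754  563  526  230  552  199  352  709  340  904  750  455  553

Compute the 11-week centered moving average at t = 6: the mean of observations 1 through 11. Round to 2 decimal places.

Sum of periods 1–11: 505 + 78 + 508 + 754 + 563 + 526 + 230 + 552 + 199 + 352 + 709 = 4976
Divide by 11: 4976 / 11 = 452.36

452.36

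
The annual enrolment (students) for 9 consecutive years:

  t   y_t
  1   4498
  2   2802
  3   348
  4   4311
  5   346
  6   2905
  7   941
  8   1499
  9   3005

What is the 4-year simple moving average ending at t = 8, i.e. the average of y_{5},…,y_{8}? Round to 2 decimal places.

1422.75

Sum of periods 5–8: 346 + 2905 + 941 + 1499 = 5691
Divide by 4: 5691 / 4 = 1422.75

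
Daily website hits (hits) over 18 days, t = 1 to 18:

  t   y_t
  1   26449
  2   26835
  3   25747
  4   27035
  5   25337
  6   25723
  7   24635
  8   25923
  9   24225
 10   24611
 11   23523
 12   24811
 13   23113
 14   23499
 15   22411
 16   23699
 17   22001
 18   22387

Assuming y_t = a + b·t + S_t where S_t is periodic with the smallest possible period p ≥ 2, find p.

First differences y_{t+1} − y_t: 386, -1088, 1288, -1698, 386, -1088, 1288, -1698, 386, -1088, …
The difference pattern repeats every 4 terms and not for any smaller step, so p = 4.

4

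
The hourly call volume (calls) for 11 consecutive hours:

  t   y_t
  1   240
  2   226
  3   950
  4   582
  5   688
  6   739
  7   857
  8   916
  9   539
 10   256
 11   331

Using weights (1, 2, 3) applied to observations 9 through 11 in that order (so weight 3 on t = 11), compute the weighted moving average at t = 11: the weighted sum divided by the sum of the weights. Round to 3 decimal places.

Weighted sum: 1·539 + 2·256 + 3·331 = 539 + 512 + 993 = 2044
Weight total: 1 + 2 + 3 = 6
WMA = 2044 / 6 = 340.667

340.667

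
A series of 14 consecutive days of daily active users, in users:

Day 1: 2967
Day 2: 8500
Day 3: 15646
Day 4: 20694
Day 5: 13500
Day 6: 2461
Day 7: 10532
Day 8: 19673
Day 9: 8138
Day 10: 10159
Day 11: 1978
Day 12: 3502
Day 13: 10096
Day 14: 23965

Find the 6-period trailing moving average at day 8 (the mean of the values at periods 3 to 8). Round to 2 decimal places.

Sum of periods 3–8: 15646 + 20694 + 13500 + 2461 + 10532 + 19673 = 82506
Divide by 6: 82506 / 6 = 13751.00

13751.00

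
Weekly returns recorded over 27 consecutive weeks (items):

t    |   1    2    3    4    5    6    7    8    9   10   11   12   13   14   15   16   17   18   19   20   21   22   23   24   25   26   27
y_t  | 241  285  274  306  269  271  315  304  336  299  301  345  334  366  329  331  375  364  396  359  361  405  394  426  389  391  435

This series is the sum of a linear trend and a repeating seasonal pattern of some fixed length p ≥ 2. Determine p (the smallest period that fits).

5

First differences y_{t+1} − y_t: 44, -11, 32, -37, 2, 44, -11, 32, -37, 2, 44, -11, …
The difference pattern repeats every 5 terms and not for any smaller step, so p = 5.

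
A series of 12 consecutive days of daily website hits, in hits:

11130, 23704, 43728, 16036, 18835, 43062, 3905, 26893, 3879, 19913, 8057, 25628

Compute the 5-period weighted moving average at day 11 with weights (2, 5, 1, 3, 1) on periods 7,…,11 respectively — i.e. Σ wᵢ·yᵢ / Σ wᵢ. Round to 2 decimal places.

17829.17

Weighted sum: 2·3905 + 5·26893 + 1·3879 + 3·19913 + 1·8057 = 7810 + 134465 + 3879 + 59739 + 8057 = 213950
Weight total: 2 + 5 + 1 + 3 + 1 = 12
WMA = 213950 / 12 = 17829.17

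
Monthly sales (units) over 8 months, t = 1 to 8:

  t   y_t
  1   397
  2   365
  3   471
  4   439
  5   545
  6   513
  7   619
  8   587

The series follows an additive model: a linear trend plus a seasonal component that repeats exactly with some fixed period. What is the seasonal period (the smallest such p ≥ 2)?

2

First differences y_{t+1} − y_t: -32, 106, -32, 106, -32, 106, …
The difference pattern repeats every 2 terms and not for any smaller step, so p = 2.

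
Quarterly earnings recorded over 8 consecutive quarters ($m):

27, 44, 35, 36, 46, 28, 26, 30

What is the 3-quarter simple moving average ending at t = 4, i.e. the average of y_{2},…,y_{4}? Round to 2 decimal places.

Sum of periods 2–4: 44 + 35 + 36 = 115
Divide by 3: 115 / 3 = 38.33

38.33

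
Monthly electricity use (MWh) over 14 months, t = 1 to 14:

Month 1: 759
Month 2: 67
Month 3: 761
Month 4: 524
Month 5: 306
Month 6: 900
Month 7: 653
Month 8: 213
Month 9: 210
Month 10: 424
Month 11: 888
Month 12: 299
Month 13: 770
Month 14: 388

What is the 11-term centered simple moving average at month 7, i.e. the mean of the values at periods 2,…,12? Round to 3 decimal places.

476.818

Sum of periods 2–12: 67 + 761 + 524 + 306 + 900 + 653 + 213 + 210 + 424 + 888 + 299 = 5245
Divide by 11: 5245 / 11 = 476.818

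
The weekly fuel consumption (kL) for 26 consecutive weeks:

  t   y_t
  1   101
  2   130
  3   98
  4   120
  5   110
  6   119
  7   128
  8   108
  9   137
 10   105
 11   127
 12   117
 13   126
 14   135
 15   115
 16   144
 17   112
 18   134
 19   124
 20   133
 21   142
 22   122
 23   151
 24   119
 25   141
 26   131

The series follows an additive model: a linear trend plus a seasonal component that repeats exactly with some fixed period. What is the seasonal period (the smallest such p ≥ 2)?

7

First differences y_{t+1} − y_t: 29, -32, 22, -10, 9, 9, -20, 29, -32, 22, -10, 9, 9, -20, 29, -32, …
The difference pattern repeats every 7 terms and not for any smaller step, so p = 7.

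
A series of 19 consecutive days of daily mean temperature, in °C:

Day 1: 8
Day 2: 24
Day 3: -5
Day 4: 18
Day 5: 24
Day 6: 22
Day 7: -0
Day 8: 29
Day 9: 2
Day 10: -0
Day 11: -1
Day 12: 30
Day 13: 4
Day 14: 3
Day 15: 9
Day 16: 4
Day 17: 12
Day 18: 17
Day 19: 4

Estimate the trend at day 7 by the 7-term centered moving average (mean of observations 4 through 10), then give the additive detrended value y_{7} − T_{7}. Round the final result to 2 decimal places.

Trend T_7 = (18 + 24 + 22 + (-0) + 29 + 2 + (-0)) / 7 = 95/7 = 13.5714
Detrended value: -0 − 13.5714 = -13.57

-13.57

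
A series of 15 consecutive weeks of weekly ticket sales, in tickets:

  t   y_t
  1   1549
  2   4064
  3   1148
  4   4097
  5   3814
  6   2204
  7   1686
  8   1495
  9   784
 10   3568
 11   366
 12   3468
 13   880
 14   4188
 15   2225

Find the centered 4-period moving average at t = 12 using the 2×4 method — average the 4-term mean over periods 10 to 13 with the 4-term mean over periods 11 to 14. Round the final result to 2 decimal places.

2148.00

Sum over 10–13: 3568 + 366 + 3468 + 880 = 8282
Sum over 11–14: 366 + 3468 + 880 + 4188 = 8902
CMA at t=12 = (8282 + 8902) / (2·4) = 17184 / 8 = 2148.00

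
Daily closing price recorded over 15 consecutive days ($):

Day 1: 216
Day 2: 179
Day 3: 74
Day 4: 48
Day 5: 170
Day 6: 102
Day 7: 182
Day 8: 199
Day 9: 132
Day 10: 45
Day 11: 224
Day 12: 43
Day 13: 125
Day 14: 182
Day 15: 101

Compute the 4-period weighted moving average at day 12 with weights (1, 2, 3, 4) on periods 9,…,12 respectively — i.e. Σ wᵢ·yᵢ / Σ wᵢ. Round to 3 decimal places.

106.600

Weighted sum: 1·132 + 2·45 + 3·224 + 4·43 = 132 + 90 + 672 + 172 = 1066
Weight total: 1 + 2 + 3 + 4 = 10
WMA = 1066 / 10 = 106.600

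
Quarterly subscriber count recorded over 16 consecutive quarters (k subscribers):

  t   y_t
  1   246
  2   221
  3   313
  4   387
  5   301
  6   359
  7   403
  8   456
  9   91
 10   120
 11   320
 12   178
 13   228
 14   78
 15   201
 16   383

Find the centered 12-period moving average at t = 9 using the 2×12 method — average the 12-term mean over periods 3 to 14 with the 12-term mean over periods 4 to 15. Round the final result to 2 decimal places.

264.83

Sum over 3–14: 313 + 387 + 301 + 359 + 403 + 456 + 91 + 120 + 320 + 178 + 228 + 78 = 3234
Sum over 4–15: 387 + 301 + 359 + 403 + 456 + 91 + 120 + 320 + 178 + 228 + 78 + 201 = 3122
CMA at t=9 = (3234 + 3122) / (2·12) = 6356 / 24 = 264.83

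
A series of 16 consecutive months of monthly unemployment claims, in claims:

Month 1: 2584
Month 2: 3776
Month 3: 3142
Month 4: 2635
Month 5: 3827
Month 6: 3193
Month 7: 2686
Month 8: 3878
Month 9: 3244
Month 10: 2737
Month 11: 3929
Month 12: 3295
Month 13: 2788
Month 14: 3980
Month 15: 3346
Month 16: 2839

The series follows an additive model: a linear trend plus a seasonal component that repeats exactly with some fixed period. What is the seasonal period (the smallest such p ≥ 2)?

First differences y_{t+1} − y_t: 1192, -634, -507, 1192, -634, -507, 1192, -634, …
The difference pattern repeats every 3 terms and not for any smaller step, so p = 3.

3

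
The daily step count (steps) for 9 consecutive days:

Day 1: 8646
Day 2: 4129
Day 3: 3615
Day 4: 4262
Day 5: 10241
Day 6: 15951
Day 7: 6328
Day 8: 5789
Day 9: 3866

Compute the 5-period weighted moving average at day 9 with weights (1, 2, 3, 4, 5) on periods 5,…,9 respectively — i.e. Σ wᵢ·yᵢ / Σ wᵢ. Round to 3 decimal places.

6907.533

Weighted sum: 1·10241 + 2·15951 + 3·6328 + 4·5789 + 5·3866 = 10241 + 31902 + 18984 + 23156 + 19330 = 103613
Weight total: 1 + 2 + 3 + 4 + 5 = 15
WMA = 103613 / 15 = 6907.533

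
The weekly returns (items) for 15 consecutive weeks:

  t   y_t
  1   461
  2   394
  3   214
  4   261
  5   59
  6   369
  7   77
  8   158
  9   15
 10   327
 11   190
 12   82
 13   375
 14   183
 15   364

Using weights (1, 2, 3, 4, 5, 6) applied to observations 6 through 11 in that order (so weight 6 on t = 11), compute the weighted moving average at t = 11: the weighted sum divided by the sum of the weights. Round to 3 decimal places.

182.476

Weighted sum: 1·369 + 2·77 + 3·158 + 4·15 + 5·327 + 6·190 = 369 + 154 + 474 + 60 + 1635 + 1140 = 3832
Weight total: 1 + 2 + 3 + 4 + 5 + 6 = 21
WMA = 3832 / 21 = 182.476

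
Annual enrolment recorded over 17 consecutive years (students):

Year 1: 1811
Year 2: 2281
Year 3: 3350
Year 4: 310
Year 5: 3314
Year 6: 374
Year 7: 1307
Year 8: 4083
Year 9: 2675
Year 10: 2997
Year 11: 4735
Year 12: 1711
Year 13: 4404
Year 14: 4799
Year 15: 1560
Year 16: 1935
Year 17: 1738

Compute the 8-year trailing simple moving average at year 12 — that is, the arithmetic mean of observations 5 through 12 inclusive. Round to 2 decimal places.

Sum of periods 5–12: 3314 + 374 + 1307 + 4083 + 2675 + 2997 + 4735 + 1711 = 21196
Divide by 8: 21196 / 8 = 2649.50

2649.50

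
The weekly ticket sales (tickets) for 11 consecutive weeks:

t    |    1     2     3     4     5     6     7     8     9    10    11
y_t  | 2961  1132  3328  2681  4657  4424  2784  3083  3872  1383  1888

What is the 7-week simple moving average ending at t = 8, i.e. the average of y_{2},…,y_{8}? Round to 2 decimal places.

3155.57

Sum of periods 2–8: 1132 + 3328 + 2681 + 4657 + 4424 + 2784 + 3083 = 22089
Divide by 7: 22089 / 7 = 3155.57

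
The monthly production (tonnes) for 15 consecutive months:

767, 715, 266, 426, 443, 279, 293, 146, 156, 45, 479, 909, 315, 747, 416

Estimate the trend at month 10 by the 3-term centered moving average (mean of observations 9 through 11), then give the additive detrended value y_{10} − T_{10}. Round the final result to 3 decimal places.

-181.667

Trend T_10 = (156 + 45 + 479) / 3 = 680/3 = 226.66667
Detrended value: 45 − 226.66667 = -181.667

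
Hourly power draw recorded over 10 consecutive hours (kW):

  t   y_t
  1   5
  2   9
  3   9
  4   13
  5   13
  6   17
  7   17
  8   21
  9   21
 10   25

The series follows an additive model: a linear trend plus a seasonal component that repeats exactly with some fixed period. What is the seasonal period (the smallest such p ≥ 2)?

First differences y_{t+1} − y_t: 4, 0, 4, 0, 4, 0, …
The difference pattern repeats every 2 terms and not for any smaller step, so p = 2.

2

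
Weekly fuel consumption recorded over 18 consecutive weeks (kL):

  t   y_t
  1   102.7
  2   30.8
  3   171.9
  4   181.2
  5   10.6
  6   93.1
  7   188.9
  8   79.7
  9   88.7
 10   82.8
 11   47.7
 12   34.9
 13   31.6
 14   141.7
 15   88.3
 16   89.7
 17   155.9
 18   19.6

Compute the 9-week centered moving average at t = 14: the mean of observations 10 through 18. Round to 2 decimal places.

Sum of periods 10–18: 82.8 + 47.7 + 34.9 + 31.6 + 141.7 + 88.3 + 89.7 + 155.9 + 19.6 = 692.2
Divide by 9: 692.2 / 9 = 76.91

76.91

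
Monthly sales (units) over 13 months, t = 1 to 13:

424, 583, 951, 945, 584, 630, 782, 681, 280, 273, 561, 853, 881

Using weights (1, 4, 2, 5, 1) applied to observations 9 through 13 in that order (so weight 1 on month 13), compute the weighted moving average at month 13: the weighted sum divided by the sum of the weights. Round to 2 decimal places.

587.69

Weighted sum: 1·280 + 4·273 + 2·561 + 5·853 + 1·881 = 280 + 1092 + 1122 + 4265 + 881 = 7640
Weight total: 1 + 4 + 2 + 5 + 1 = 13
WMA = 7640 / 13 = 587.69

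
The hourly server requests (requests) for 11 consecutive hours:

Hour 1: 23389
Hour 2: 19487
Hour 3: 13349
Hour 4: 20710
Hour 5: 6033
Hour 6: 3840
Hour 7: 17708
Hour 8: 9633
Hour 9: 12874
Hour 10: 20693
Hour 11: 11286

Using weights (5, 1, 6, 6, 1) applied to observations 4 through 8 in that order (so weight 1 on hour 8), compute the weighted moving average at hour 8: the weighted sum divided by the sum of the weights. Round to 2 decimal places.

13079.16

Weighted sum: 5·20710 + 1·6033 + 6·3840 + 6·17708 + 1·9633 = 103550 + 6033 + 23040 + 106248 + 9633 = 248504
Weight total: 5 + 1 + 6 + 6 + 1 = 19
WMA = 248504 / 19 = 13079.16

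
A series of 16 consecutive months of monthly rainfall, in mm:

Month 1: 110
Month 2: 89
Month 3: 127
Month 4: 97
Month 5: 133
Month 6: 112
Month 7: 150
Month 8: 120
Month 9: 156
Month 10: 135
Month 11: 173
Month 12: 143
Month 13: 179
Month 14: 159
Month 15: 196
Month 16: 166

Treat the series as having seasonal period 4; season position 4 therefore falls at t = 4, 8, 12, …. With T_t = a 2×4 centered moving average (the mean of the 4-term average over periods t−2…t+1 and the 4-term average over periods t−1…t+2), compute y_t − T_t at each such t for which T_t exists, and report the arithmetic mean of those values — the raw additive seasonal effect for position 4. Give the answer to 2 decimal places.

Season position 4 occurs at t = 4, 8, 12 (where T_t is defined).
t=4: T_4 = 114.3750; y_4 − T_4 = 97 − 114.3750 = -17.3750
t=8: T_8 = 137.3750; y_8 − T_8 = 120 − 137.3750 = -17.3750
t=12: T_12 = 160.5000; y_12 − T_12 = 143 − 160.5000 = -17.5000
Mean deviation: (-17.3750 + -17.3750 + -17.5000) / 3 = -17.42

-17.42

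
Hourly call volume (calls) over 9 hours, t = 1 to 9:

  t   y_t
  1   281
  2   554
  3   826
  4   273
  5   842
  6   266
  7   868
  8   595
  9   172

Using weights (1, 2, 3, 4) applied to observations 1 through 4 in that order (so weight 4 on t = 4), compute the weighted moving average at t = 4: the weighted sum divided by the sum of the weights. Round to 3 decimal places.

Weighted sum: 1·281 + 2·554 + 3·826 + 4·273 = 281 + 1108 + 2478 + 1092 = 4959
Weight total: 1 + 2 + 3 + 4 = 10
WMA = 4959 / 10 = 495.900

495.900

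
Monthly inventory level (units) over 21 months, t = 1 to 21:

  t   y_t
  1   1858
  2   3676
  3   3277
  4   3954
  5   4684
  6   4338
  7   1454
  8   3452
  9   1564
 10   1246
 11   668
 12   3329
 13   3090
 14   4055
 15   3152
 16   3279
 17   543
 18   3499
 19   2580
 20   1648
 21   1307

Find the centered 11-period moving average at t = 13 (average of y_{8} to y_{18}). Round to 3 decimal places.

2534.273

Sum of periods 8–18: 3452 + 1564 + 1246 + 668 + 3329 + 3090 + 4055 + 3152 + 3279 + 543 + 3499 = 27877
Divide by 11: 27877 / 11 = 2534.273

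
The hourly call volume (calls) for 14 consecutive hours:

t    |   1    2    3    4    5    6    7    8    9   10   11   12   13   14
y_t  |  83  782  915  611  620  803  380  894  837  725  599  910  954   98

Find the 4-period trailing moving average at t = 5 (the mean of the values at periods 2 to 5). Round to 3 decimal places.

Sum of periods 2–5: 782 + 915 + 611 + 620 = 2928
Divide by 4: 2928 / 4 = 732.000

732.000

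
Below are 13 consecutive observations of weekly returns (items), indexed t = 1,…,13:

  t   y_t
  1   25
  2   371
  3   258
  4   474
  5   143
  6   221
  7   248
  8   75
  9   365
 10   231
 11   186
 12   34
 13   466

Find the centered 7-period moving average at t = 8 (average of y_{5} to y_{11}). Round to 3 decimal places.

209.857

Sum of periods 5–11: 143 + 221 + 248 + 75 + 365 + 231 + 186 = 1469
Divide by 7: 1469 / 7 = 209.857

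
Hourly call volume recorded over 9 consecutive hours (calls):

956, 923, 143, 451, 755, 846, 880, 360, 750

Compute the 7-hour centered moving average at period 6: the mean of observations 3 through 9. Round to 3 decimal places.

597.857

Sum of periods 3–9: 143 + 451 + 755 + 846 + 880 + 360 + 750 = 4185
Divide by 7: 4185 / 7 = 597.857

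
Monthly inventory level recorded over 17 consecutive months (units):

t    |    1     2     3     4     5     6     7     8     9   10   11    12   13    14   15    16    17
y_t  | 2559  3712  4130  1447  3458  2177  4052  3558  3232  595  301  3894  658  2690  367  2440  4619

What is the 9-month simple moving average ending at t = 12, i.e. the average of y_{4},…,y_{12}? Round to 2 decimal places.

Sum of periods 4–12: 1447 + 3458 + 2177 + 4052 + 3558 + 3232 + 595 + 301 + 3894 = 22714
Divide by 9: 22714 / 9 = 2523.78

2523.78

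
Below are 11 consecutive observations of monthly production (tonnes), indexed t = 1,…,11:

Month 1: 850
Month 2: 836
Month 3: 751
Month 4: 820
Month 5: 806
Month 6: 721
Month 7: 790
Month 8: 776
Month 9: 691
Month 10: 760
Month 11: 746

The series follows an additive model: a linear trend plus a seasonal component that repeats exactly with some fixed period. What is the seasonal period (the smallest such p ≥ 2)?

3

First differences y_{t+1} − y_t: -14, -85, 69, -14, -85, 69, -14, -85, …
The difference pattern repeats every 3 terms and not for any smaller step, so p = 3.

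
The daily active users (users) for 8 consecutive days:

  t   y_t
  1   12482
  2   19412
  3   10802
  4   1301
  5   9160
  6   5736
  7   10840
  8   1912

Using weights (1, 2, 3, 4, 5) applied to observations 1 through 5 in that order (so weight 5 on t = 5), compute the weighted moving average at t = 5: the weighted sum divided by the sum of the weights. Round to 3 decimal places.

8981.067

Weighted sum: 1·12482 + 2·19412 + 3·10802 + 4·1301 + 5·9160 = 12482 + 38824 + 32406 + 5204 + 45800 = 134716
Weight total: 1 + 2 + 3 + 4 + 5 = 15
WMA = 134716 / 15 = 8981.067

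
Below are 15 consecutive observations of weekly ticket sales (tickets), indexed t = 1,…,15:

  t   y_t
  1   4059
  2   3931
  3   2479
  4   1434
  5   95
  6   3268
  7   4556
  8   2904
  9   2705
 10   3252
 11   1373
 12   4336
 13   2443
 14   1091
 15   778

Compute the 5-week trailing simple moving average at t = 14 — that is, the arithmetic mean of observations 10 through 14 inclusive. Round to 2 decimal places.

2499.00

Sum of periods 10–14: 3252 + 1373 + 4336 + 2443 + 1091 = 12495
Divide by 5: 12495 / 5 = 2499.00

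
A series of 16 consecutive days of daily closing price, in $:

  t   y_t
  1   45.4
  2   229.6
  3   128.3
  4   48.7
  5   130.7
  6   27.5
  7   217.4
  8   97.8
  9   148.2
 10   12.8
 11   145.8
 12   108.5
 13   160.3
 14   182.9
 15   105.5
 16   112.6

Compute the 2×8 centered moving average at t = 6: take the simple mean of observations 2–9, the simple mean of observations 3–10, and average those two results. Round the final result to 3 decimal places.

114.975

Sum over 2–9: 229.6 + 128.3 + 48.7 + 130.7 + 27.5 + 217.4 + 97.8 + 148.2 = 1028.2
Sum over 3–10: 128.3 + 48.7 + 130.7 + 27.5 + 217.4 + 97.8 + 148.2 + 12.8 = 811.4
CMA at t=6 = (1028.2 + 811.4) / (2·8) = 1839.6 / 16 = 114.975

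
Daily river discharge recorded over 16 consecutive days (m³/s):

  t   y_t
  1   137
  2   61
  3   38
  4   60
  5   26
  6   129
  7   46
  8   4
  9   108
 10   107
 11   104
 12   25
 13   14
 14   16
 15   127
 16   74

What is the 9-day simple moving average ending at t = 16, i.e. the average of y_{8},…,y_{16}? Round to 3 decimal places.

64.333

Sum of periods 8–16: 4 + 108 + 107 + 104 + 25 + 14 + 16 + 127 + 74 = 579
Divide by 9: 579 / 9 = 64.333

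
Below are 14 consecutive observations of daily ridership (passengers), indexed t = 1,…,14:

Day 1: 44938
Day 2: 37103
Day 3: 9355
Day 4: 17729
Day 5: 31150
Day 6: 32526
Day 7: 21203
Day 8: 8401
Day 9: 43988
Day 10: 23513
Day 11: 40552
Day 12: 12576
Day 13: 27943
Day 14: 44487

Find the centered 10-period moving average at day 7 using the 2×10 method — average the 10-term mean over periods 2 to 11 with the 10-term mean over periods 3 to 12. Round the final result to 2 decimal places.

Sum over 2–11: 37103 + 9355 + 17729 + 31150 + 32526 + 21203 + 8401 + 43988 + 23513 + 40552 = 265520
Sum over 3–12: 9355 + 17729 + 31150 + 32526 + 21203 + 8401 + 43988 + 23513 + 40552 + 12576 = 240993
CMA at t=7 = (265520 + 240993) / (2·10) = 506513 / 20 = 25325.65

25325.65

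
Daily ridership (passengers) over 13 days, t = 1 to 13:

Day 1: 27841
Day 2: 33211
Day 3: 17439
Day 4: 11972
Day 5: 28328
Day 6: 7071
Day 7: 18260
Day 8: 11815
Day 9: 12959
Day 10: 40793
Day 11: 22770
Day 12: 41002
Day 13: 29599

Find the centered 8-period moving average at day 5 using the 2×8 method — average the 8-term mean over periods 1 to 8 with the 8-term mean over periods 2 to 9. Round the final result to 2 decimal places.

18562.00

Sum over 1–8: 27841 + 33211 + 17439 + 11972 + 28328 + 7071 + 18260 + 11815 = 155937
Sum over 2–9: 33211 + 17439 + 11972 + 28328 + 7071 + 18260 + 11815 + 12959 = 141055
CMA at t=5 = (155937 + 141055) / (2·8) = 296992 / 16 = 18562.00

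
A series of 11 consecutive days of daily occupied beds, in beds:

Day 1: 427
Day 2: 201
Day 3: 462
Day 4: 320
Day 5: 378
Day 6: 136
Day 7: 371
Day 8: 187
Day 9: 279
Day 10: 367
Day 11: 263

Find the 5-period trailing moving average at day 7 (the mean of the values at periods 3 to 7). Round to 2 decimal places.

333.40

Sum of periods 3–7: 462 + 320 + 378 + 136 + 371 = 1667
Divide by 5: 1667 / 5 = 333.40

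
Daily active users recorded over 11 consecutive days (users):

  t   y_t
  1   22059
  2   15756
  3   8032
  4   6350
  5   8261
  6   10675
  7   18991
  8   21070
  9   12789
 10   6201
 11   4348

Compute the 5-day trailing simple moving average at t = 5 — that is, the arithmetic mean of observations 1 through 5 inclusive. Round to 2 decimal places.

12091.60

Sum of periods 1–5: 22059 + 15756 + 8032 + 6350 + 8261 = 60458
Divide by 5: 60458 / 5 = 12091.60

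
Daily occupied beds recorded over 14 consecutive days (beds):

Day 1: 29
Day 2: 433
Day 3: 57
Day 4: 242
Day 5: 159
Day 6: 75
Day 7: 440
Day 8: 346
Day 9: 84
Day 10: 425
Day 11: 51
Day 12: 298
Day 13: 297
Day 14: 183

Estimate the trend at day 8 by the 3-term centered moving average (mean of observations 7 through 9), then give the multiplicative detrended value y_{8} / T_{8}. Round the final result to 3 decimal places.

1.193

Trend T_8 = (440 + 346 + 84) / 3 = 870/3 = 290.00000
Ratio to trend: 346 / 290.00000 = 1.193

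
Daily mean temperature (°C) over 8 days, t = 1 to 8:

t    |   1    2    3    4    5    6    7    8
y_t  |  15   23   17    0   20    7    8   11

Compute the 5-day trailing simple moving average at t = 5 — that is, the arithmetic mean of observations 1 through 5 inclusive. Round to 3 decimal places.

15.000

Sum of periods 1–5: 15 + 23 + 17 + 0 + 20 = 75
Divide by 5: 75 / 5 = 15.000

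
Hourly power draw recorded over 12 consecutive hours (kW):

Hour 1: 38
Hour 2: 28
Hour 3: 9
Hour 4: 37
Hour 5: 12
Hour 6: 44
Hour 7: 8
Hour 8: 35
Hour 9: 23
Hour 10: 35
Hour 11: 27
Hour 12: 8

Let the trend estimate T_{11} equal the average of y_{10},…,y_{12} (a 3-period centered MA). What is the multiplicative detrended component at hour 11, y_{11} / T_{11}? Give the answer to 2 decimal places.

Trend T_11 = (35 + 27 + 8) / 3 = 70/3 = 23.3333
Ratio to trend: 27 / 23.3333 = 1.16

1.16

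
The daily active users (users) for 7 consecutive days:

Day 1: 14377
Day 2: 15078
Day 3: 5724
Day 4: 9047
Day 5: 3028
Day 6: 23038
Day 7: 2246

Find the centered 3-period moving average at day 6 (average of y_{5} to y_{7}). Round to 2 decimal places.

Sum of periods 5–7: 3028 + 23038 + 2246 = 28312
Divide by 3: 28312 / 3 = 9437.33

9437.33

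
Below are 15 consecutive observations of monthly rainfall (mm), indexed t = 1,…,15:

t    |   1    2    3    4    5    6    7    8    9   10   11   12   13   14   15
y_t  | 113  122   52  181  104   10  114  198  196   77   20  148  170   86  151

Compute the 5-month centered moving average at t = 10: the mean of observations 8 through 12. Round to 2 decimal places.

127.80

Sum of periods 8–12: 198 + 196 + 77 + 20 + 148 = 639
Divide by 5: 639 / 5 = 127.80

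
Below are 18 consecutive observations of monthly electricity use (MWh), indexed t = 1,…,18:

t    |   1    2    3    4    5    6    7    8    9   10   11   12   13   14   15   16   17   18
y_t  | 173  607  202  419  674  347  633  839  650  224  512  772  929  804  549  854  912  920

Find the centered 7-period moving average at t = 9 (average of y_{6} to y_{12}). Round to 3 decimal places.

568.143

Sum of periods 6–12: 347 + 633 + 839 + 650 + 224 + 512 + 772 = 3977
Divide by 7: 3977 / 7 = 568.143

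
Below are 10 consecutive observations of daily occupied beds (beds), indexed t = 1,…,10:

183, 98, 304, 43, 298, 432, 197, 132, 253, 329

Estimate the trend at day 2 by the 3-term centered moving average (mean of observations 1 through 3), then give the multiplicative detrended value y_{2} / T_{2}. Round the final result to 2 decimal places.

0.50

Trend T_2 = (183 + 98 + 304) / 3 = 585/3 = 195.0000
Ratio to trend: 98 / 195.0000 = 0.50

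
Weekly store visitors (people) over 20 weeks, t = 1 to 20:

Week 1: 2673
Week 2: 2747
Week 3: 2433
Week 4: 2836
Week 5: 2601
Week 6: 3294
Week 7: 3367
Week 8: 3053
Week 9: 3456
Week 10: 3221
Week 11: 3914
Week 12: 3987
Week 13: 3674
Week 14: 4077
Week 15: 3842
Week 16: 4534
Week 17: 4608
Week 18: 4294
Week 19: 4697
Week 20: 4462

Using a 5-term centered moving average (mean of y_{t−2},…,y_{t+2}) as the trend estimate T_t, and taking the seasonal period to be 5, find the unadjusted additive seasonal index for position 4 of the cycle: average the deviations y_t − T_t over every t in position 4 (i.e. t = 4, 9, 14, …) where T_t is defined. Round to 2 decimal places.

Season position 4 occurs at t = 4, 9, 14 (where T_t is defined).
t=4: T_4 = 2782.2000; y_4 − T_4 = 2836 − 2782.2000 = 53.8000
t=9: T_9 = 3402.2000; y_9 − T_9 = 3456 − 3402.2000 = 53.8000
t=14: T_14 = 4022.8000; y_14 − T_14 = 4077 − 4022.8000 = 54.2000
Mean deviation: (53.8000 + 53.8000 + 54.2000) / 3 = 53.93

53.93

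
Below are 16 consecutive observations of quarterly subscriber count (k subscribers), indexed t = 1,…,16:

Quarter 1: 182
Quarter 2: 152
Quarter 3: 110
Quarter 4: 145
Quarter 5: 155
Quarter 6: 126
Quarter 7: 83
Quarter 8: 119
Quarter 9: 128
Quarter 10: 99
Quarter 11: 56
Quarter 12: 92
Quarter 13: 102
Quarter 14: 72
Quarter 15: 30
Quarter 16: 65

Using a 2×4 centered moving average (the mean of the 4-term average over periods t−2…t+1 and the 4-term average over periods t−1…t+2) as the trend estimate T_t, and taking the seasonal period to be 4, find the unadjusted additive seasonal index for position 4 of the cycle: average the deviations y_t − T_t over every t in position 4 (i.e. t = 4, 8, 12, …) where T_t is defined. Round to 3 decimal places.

8.083

Season position 4 occurs at t = 4, 8, 12 (where T_t is defined).
t=4: T_4 = 137.25000; y_4 − T_4 = 145 − 137.25000 = 7.75000
t=8: T_8 = 110.62500; y_8 − T_8 = 119 − 110.62500 = 8.37500
t=12: T_12 = 83.87500; y_12 − T_12 = 92 − 83.87500 = 8.12500
Mean deviation: (7.75000 + 8.37500 + 8.12500) / 3 = 8.083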